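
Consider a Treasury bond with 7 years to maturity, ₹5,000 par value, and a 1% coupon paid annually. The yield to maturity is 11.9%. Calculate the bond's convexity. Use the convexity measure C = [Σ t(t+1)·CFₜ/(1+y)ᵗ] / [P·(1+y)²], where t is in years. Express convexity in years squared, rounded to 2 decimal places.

With y = 0.119:
  t   CF        PV=CF/(1+0.119)^t    t·PV        t(t+1)·PV
  1        50.00        44.6828        44.6828          89.3655
  2        50.00        39.9310        79.8619         239.5858
  3        50.00        35.6845       107.0535         428.2141
  4        50.00        31.8896       127.5586         637.7929
  5        50.00        28.4983       142.4917         854.9502
  6        50.00        25.4677       152.8061       1,069.6428
  7     5,050.00     2,298.6919    16,090.8436     128,726.7485
  Σ                  2,504.8458    16,745.2982     132,046.2998
P = 2,504.8458.
Convexity = Σ t(t+1)·PV / [P·(1+y)²] = 132,046.2998 / (2,504.8458 × 1.252161) = 42.10029.

42.10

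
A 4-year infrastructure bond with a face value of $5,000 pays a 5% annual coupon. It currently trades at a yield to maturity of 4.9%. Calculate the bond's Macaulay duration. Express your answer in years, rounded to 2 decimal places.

Periodic yield y = 0.049. Discount each cash flow and weight by its year:
  t   CF        PV=CF/(1+0.049)^t    t·PV
  1       250.00       238.3222       238.3222
  2       250.00       227.1899       454.3798
  3       250.00       216.5776       649.7328
  4     5,250.00     4,335.6813    17,342.7252
  Σ                  5,017.7710    18,685.1600
Price P = Σ PV = 5,017.7710.
Macaulay duration = Σ(t·PV) / P = 18,685.1600 / 5,017.7710 = 3.72380 years.

3.72 years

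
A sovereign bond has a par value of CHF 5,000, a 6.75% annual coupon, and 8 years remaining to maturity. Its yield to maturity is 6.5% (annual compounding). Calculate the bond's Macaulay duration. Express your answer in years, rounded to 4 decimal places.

6.4498 years

Periodic yield y = 0.065. Discount each cash flow and weight by its year:
  t   CF        PV=CF/(1+0.065)^t    t·PV
  1       337.50       316.9014       316.9014
  2       337.50       297.5600       595.1200
  3       337.50       279.3991       838.1972
  4       337.50       262.3465     1,049.3862
  5       337.50       246.3348     1,231.6739
  6       337.50       231.3003     1,387.8016
  7       337.50       217.1833     1,520.2834
  8     5,337.50     3,225.0840    25,800.6717
  Σ                  5,076.1094    32,740.0354
Price P = Σ PV = 5,076.1094.
Macaulay duration = Σ(t·PV) / P = 32,740.0354 / 5,076.1094 = 6.44983 years.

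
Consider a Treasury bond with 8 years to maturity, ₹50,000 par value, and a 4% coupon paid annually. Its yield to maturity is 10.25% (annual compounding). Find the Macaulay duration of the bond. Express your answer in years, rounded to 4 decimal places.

6.7345 years

Periodic yield y = 0.1025. Discount each cash flow and weight by its year:
  t   CF        PV=CF/(1+0.1025)^t    t·PV
  1     2,000.00     1,814.0590     1,814.0590
  2     2,000.00     1,645.4049     3,290.8099
  3     2,000.00     1,492.4308     4,477.2924
  4     2,000.00     1,353.6787     5,414.7149
  5     2,000.00     1,227.8265     6,139.1325
  6     2,000.00     1,113.6748     6,682.0490
  7     2,000.00     1,010.1359     7,070.9513
  8    52,000.00    23,821.7991   190,574.3931
  Σ                 33,479.0098   225,463.4022
Price P = Σ PV = 33,479.0098.
Macaulay duration = Σ(t·PV) / P = 225,463.4022 / 33,479.0098 = 6.73447 years.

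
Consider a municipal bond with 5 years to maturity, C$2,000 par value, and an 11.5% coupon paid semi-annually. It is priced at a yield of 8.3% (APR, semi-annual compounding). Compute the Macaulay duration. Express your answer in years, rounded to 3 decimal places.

4.009 years

Periodic yield y = 0.0415. Discount each cash flow and weight by its period:
  t   CF        PV=CF/(1+0.0415)^t    t·PV
  1       115.00       110.4177       110.4177
  2       115.00       106.0179       212.0358
  3       115.00       101.7935       305.3805
  4       115.00        97.7374       390.9496
  5       115.00        93.8429       469.2146
  6       115.00        90.1036       540.6217
  7       115.00        86.5133       605.5932
  8       115.00        83.0661       664.5285
  9       115.00        79.7562       717.8057
  10    2,115.00     1,408.3728    14,083.7280
  Σ                  2,257.6214    18,100.2751
Price P = Σ PV = 2,257.6214.
Macaulay duration = Σ(t·PV) / P = 18,100.2751 / 2,257.6214 = 8.01741 half-year periods.
In years: 8.01741 / 2 = 4.00870 years.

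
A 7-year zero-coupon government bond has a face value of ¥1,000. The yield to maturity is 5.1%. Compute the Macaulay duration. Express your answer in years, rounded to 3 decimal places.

A zero-coupon bond has a single cash flow at maturity, so its Macaulay duration equals its maturity: 7 years.

7.000 years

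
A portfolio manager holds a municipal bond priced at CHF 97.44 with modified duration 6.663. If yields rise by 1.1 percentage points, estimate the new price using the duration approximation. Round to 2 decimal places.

Duration approximation: ΔP/P ≈ -D_mod · Δy = -6.663 × (+0.011) = -0.073293.
New price ≈ 97.44 × (1 - 0.073293) = 90.29833008.

CHF 90.30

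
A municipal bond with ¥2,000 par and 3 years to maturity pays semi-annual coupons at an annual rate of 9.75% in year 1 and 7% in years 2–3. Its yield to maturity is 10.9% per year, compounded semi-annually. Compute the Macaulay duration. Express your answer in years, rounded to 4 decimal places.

Periodic yield y = 0.0545. Discount each cash flow and weight by its period:
  t   CF        PV=CF/(1+0.0545)^t    t·PV
  1        97.50        92.4609        92.4609
  2        97.50        87.6822       175.3644
  3        70.00        59.6978       179.0934
  4        70.00        56.6124       226.4497
  5        70.00        53.6865       268.4325
  6     2,070.00     1,505.5349     9,033.2097
  Σ                  1,855.6747     9,975.0105
Price P = Σ PV = 1,855.6747.
Macaulay duration = Σ(t·PV) / P = 9,975.0105 / 1,855.6747 = 5.37541 half-year periods.
In years: 5.37541 / 2 = 2.68770 years.

2.6877 years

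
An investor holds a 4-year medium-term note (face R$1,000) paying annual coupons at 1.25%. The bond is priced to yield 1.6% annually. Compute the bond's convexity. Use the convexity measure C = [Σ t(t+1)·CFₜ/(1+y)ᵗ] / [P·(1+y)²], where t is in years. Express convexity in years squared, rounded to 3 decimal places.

With y = 0.016:
  t   CF        PV=CF/(1+0.016)^t    t·PV        t(t+1)·PV
  1        12.50        12.3031        12.3031          24.6063
  2        12.50        12.1094        24.2188          72.6564
  3        12.50        11.9187        35.7561         143.0244
  4     1,012.50       950.2113     3,800.8453      19,004.2264
  Σ                    986.5426     3,873.1233      19,244.5135
P = 986.5426.
Convexity = Σ t(t+1)·PV / [P·(1+y)²] = 19,244.5135 / (986.5426 × 1.032256) = 18.89747.

18.897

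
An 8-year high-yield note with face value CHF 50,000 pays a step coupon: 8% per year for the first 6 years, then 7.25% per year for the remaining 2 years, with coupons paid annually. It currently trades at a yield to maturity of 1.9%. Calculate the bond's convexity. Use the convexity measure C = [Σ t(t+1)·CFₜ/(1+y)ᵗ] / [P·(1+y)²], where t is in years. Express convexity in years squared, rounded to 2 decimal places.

With y = 0.019:
  t   CF        PV=CF/(1+0.019)^t    t·PV        t(t+1)·PV
  1     4,000.00     3,925.4171     3,925.4171       7,850.8342
  2     4,000.00     3,852.2248     7,704.4496      23,113.3488
  3     4,000.00     3,780.3973    11,341.1918      45,364.7671
  4     4,000.00     3,709.9090    14,839.6359      74,198.1797
  5     4,000.00     3,640.7350    18,203.6751     109,222.0506
  6     4,000.00     3,572.8509    21,437.1051     150,059.7359
  7     3,625.00     3,177.5231    22,242.6620     177,941.2962
  8    53,625.00    46,128.9780   369,031.8243   3,321,286.4186
  Σ                 71,788.0352   468,725.9609   3,909,036.6311
P = 71,788.0352.
Convexity = Σ t(t+1)·PV / [P·(1+y)²] = 3,909,036.6311 / (71,788.0352 × 1.038361) = 52.44080.

52.44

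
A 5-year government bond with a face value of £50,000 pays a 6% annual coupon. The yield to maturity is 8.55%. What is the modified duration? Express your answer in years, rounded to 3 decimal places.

Periodic yield y = 0.0855. First find Macaulay duration:
  t   CF        PV=CF/(1+0.0855)^t    t·PV
  1     3,000.00     2,763.7034     2,763.7034
  2     3,000.00     2,546.0188     5,092.0375
  3     3,000.00     2,345.4802     7,036.4406
  4     3,000.00     2,160.7372     8,642.9487
  5    53,000.00    35,166.3044   175,831.5218
  Σ                 44,982.2439   199,366.6520
P = 44,982.2439; Macaulay duration = 199,366.6520 / 44,982.2439 = 4.43212 years.
Modified duration = D_Mac / (1 + y) = 4.43212 / 1.0855 = 4.08302 years.

4.083 years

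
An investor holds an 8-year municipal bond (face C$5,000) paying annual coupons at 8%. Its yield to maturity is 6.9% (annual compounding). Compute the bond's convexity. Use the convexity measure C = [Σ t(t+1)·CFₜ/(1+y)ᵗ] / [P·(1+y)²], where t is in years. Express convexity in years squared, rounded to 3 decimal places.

45.116

With y = 0.069:
  t   CF        PV=CF/(1+0.069)^t    t·PV        t(t+1)·PV
  1       400.00       374.1815       374.1815         748.3630
  2       400.00       350.0294       700.0589       2,100.1767
  3       400.00       327.4363       982.3090       3,929.2361
  4       400.00       306.3015     1,225.2061       6,126.0307
  5       400.00       286.5309     1,432.6545       8,595.9270
  6       400.00       268.0364     1,608.2183      11,257.5284
  7       400.00       250.7356     1,755.1494      14,041.1954
  8     5,400.00     3,166.4462    25,331.5699     227,984.1289
  Σ                  5,329.6980    33,409.3477     274,782.5860
P = 5,329.6980.
Convexity = Σ t(t+1)·PV / [P·(1+y)²] = 274,782.5860 / (5,329.6980 × 1.142761) = 45.11606.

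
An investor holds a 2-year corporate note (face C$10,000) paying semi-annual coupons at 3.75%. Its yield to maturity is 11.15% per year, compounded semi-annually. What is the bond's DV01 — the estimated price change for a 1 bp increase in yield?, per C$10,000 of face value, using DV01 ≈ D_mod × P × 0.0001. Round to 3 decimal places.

C$1.600

Periodic yield y = 0.05575.
  t   CF        PV=CF/(1+0.05575)^t    t·PV
  1       187.50       177.5989       177.5989
  2       187.50       168.2206       336.4411
  3       187.50       159.3375       478.0125
  4    10,187.50     8,200.1777    32,800.7106
  Σ                  8,705.3346    33,792.7631
P = 8,705.3346; D_Mac = 3.88185 half-year periods = 1.94092 yrs; D_mod = 1.83843 yrs.
DV01 ≈ 1.83843 × 8,705.3346 × 0.0001 = 1.600415.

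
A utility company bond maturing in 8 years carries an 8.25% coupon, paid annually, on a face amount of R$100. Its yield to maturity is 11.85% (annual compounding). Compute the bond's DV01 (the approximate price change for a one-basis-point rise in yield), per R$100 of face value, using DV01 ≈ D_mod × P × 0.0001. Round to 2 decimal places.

R$0.04

Periodic yield y = 0.1185.
  t   CF        PV=CF/(1+0.1185)^t    t·PV
  1         8.25         7.3759         7.3759
  2         8.25         6.5945        13.1890
  3         8.25         5.8958        17.6875
  4         8.25         5.2712        21.0848
  5         8.25         4.7127        23.5637
  6         8.25         4.2135        25.2807
  7         8.25         3.7671        26.3694
  8       108.25        44.1916       353.5330
  Σ                     82.0224       488.0842
P = 82.0224; D_Mac = 5.95062 yrs; D_mod = 5.32018 yrs.
DV01 ≈ 5.32018 × 82.0224 × 0.0001 = 0.043637.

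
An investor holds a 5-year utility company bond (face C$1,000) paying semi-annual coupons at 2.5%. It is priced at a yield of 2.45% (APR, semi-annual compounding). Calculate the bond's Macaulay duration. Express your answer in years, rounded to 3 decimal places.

Periodic yield y = 0.01225. Discount each cash flow and weight by its period:
  t   CF        PV=CF/(1+0.01225)^t    t·PV
  1        12.50        12.3487        12.3487
  2        12.50        12.1993        24.3986
  3        12.50        12.0517        36.1550
  4        12.50        11.9058        47.6232
  5        12.50        11.7617        58.8086
  6        12.50        11.6194        69.7163
  7        12.50        11.4788        80.3514
  8        12.50        11.3399        90.7189
  9        12.50        11.2026       100.8237
  10    1,012.50       896.4316     8,964.3164
  Σ                  1,002.3395     9,485.2608
Price P = Σ PV = 1,002.3395.
Macaulay duration = Σ(t·PV) / P = 9,485.2608 / 1,002.3395 = 9.46312 half-year periods.
In years: 9.46312 / 2 = 4.73156 years.

4.732 years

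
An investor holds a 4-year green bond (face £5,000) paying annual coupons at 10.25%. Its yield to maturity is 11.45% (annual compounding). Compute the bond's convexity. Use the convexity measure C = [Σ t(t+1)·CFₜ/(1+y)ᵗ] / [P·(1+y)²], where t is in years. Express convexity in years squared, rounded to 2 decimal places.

With y = 0.1145:
  t   CF        PV=CF/(1+0.1145)^t    t·PV        t(t+1)·PV
  1       512.50       459.8475       459.8475         919.6949
  2       512.50       412.6043       825.2086       2,475.6257
  3       512.50       370.2147     1,110.6441       4,442.5763
  4     5,512.50     3,572.9613    14,291.8452      71,459.2258
  Σ                  4,815.6277    16,687.5453      79,297.1227
P = 4,815.6277.
Convexity = Σ t(t+1)·PV / [P·(1+y)²] = 79,297.1227 / (4,815.6277 × 1.242110) = 13.25697.

13.26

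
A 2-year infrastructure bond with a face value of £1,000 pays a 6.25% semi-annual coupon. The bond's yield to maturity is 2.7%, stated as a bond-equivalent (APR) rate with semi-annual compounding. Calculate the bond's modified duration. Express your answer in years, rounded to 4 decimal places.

1.8887 years

Periodic yield y = 0.0135. First find Macaulay duration:
  t   CF        PV=CF/(1+0.0135)^t    t·PV
  1        31.25        30.8337        30.8337
  2        31.25        30.4230        60.8461
  3        31.25        30.0178        90.0534
  4     1,031.25       977.3924     3,909.5695
  Σ                  1,068.6670     4,091.3027
P = 1,068.6670; Macaulay duration = 4,091.3027 / 1,068.6670 = 3.82842 half-year periods = 1.91421 years.
Modified duration = D_Mac / (1 + y) = 1.91421 / 1.0135 = 1.88871 years.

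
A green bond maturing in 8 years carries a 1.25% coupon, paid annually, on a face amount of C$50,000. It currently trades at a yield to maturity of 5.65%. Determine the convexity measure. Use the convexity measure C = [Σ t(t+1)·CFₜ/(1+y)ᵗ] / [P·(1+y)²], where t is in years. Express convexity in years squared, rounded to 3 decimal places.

60.131

With y = 0.0565:
  t   CF        PV=CF/(1+0.0565)^t    t·PV        t(t+1)·PV
  1       625.00       591.5760       591.5760       1,183.1519
  2       625.00       559.9394     1,119.8788       3,359.6363
  3       625.00       529.9947     1,589.9841       6,359.9362
  4       625.00       501.6514     2,006.6055      10,033.0276
  5       625.00       474.8238     2,374.1192      14,244.7150
  6       625.00       449.4310     2,696.5859      18,876.1013
  7       625.00       425.3961     2,977.7727      23,822.1818
  8    50,625.00    32,614.3723   260,914.9788   2,348,234.8092
  Σ                 36,147.1847   274,271.5009   2,426,113.5593
P = 36,147.1847.
Convexity = Σ t(t+1)·PV / [P·(1+y)²] = 2,426,113.5593 / (36,147.1847 × 1.116192) = 60.13089.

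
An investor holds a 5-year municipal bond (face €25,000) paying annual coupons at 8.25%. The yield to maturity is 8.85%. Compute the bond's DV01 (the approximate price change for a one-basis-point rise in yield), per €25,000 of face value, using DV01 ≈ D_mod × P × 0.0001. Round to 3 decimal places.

Periodic yield y = 0.0885.
  t   CF        PV=CF/(1+0.0885)^t    t·PV
  1     2,062.50     1,894.8094     1,894.8094
  2     2,062.50     1,740.7528     3,481.5055
  3     2,062.50     1,599.2216     4,797.6649
  4     2,062.50     1,469.1976     5,876.7906
  5    27,062.50    17,710.2930    88,551.4651
  Σ                 24,414.2744   104,602.2355
P = 24,414.2744; D_Mac = 4.28447 yrs; D_mod = 3.93612 yrs.
DV01 ≈ 3.93612 × 24,414.2744 × 0.0001 = 9.609760.

€9.610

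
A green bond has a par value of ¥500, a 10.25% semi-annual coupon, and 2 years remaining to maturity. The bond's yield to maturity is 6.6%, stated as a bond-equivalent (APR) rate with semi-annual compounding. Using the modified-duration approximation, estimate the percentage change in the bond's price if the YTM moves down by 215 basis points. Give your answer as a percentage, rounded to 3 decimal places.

+3.879%

Periodic yield y = 0.033. Modified duration first:
  t   CF        PV=CF/(1+0.033)^t    t·PV
  1       25.625        24.8064        24.8064
  2       25.625        24.0139        48.0279
  3       25.625        23.2468        69.7404
  4      525.625       461.6095     1,846.4380
  Σ                    533.6766     1,989.0126
P = 533.6766; D_Mac = 3.72700 half-year periods = 1.86350 yrs; D_mod = 1.86350/(1+0.033) = 1.80397 yrs.
ΔP/P ≈ -D_mod · Δy = -1.80397 × (-0.0215) = +0.038785 = +3.8785%.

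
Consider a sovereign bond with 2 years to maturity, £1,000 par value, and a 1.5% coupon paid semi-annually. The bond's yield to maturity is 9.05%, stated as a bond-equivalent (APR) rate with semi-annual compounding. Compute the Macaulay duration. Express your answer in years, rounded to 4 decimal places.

Periodic yield y = 0.04525. Discount each cash flow and weight by its period:
  t   CF        PV=CF/(1+0.04525)^t    t·PV
  1         7.50         7.1753         7.1753
  2         7.50         6.8647        13.7294
  3         7.50         6.5675        19.7025
  4     1,007.50       844.0426     3,376.1703
  Σ                    864.6501     3,416.7775
Price P = Σ PV = 864.6501.
Macaulay duration = Σ(t·PV) / P = 3,416.7775 / 864.6501 = 3.95163 half-year periods.
In years: 3.95163 / 2 = 1.97582 years.

1.9758 years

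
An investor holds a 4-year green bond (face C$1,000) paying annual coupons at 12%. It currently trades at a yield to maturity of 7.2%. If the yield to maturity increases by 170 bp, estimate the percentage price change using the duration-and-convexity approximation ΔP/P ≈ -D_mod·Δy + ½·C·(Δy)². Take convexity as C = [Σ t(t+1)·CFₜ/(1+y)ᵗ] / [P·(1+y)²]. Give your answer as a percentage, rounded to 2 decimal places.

With y = 0.072:
  t   CF        PV=CF/(1+0.072)^t    t·PV        t(t+1)·PV
  1       120.00       111.9403       111.9403         223.8806
  2       120.00       104.4219       208.8438         626.5315
  3       120.00        97.4085       292.2255       1,168.9021
  4     1,120.00       848.0840     3,392.3361      16,961.6804
  Σ                  1,161.8547     4,005.3458      18,980.9947
P = 1,161.8547; D_Mac = 3.44737 yrs; D_mod = 3.21583 yrs; C = 14.21600.
Duration effect: -3.21583 × (+0.017) = -0.054669
Convexity effect: 0.5 × 14.21600 × (0.017)² = +0.0020542
ΔP/P ≈ -0.054669 + 0.0020542 = -0.052615 = -5.2615%.

-5.26%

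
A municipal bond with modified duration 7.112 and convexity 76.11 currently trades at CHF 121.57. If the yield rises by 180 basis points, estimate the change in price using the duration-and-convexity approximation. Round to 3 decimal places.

-CHF 14.064

Duration effect: -D_mod·Δy = -7.112 × (+0.018) = -0.128016
Convexity effect: ½·C·(Δy)² = 0.5 × 76.11 × (0.018)² = +0.01232982
ΔP/P ≈ -0.128016 + 0.01232982 = -0.11568618
ΔP ≈ 121.57 × (-0.11568618) = -14.0639689026.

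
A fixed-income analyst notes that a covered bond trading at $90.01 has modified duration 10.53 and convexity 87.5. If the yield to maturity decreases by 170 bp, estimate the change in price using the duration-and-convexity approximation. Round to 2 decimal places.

Duration effect: -D_mod·Δy = -10.53 × (-0.017) = +0.179010
Convexity effect: ½·C·(Δy)² = 0.5 × 87.5 × (-0.017)² = +0.01264375
ΔP/P ≈ +0.179010 + 0.01264375 = +0.19165375
ΔP ≈ 90.01 × (+0.19165375) = +17.2507540375.

+$17.25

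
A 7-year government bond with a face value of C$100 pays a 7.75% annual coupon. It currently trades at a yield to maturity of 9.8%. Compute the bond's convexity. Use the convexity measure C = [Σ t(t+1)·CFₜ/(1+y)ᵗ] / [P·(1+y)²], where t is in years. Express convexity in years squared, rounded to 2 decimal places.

With y = 0.098:
  t   CF        PV=CF/(1+0.098)^t    t·PV        t(t+1)·PV
  1         7.75         7.0583         7.0583          14.1166
  2         7.75         6.4283        12.8566          38.5699
  3         7.75         5.8546        17.5637          70.2548
  4         7.75         5.3320        21.3281         106.6405
  5         7.75         4.8561        24.2806         145.6838
  6         7.75         4.4227        26.5362         185.7535
  7       107.75        56.0017       392.0116       3,136.0929
  Σ                     89.9537       501.6352       3,697.1120
P = 89.9537.
Convexity = Σ t(t+1)·PV / [P·(1+y)²] = 3,697.1120 / (89.9537 × 1.205604) = 34.09094.

34.09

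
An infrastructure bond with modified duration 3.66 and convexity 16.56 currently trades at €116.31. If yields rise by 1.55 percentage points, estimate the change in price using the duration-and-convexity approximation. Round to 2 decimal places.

-€6.37

Duration effect: -D_mod·Δy = -3.66 × (+0.0155) = -0.056730
Convexity effect: ½·C·(Δy)² = 0.5 × 16.56 × (0.0155)² = +0.00198927
ΔP/P ≈ -0.056730 + 0.00198927 = -0.05474073
ΔP ≈ 116.31 × (-0.05474073) = -6.3668943063.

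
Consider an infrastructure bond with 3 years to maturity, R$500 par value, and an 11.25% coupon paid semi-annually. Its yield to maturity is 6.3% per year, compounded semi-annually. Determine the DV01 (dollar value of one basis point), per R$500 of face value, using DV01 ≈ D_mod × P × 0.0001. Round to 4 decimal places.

Periodic yield y = 0.0315.
  t   CF        PV=CF/(1+0.0315)^t    t·PV
  1       28.125        27.2661        27.2661
  2       28.125        26.4335        52.8669
  3       28.125        25.6262        76.8787
  4       28.125        24.8437        99.3746
  5       28.125        24.0850       120.4249
  6      528.125       438.4513     2,630.7076
  Σ                    566.7057     3,007.5189
P = 566.7057; D_Mac = 5.30702 half-year periods = 2.65351 yrs; D_mod = 2.57248 yrs.
DV01 ≈ 2.57248 × 566.7057 × 0.0001 = 0.145784.

R$0.1458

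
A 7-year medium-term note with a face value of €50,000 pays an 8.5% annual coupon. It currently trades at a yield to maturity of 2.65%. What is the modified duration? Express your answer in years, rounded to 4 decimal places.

5.6340 years

Periodic yield y = 0.0265. First find Macaulay duration:
  t   CF        PV=CF/(1+0.0265)^t    t·PV
  1     4,250.00     4,140.2825     4,140.2825
  2     4,250.00     4,033.3975     8,066.7950
  3     4,250.00     3,929.2718    11,787.8153
  4     4,250.00     3,827.8342    15,311.3367
  5     4,250.00     3,729.0153    18,645.0763
  6     4,250.00     3,632.7475    21,796.4848
  7    54,250.00    45,173.8460   316,216.9217
  Σ                 68,466.3946   395,964.7123
P = 68,466.3946; Macaulay duration = 395,964.7123 / 68,466.3946 = 5.78334 years.
Modified duration = D_Mac / (1 + y) = 5.78334 / 1.0265 = 5.63404 years.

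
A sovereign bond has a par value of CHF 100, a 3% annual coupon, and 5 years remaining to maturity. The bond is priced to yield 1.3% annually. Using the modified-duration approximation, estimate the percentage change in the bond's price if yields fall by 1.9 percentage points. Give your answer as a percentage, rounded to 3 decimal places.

+8.871%

Periodic yield y = 0.013. Modified duration first:
  t   CF        PV=CF/(1+0.013)^t    t·PV
  1         3.00         2.9615         2.9615
  2         3.00         2.9235         5.8470
  3         3.00         2.8860         8.6579
  4         3.00         2.8489        11.3958
  5       103.00        96.5584       482.7919
  Σ                    108.1783       511.6541
P = 108.1783; D_Mac = 4.72973 yrs; D_mod = 4.72973/(1+0.013) = 4.66903 yrs.
ΔP/P ≈ -D_mod · Δy = -4.66903 × (-0.019) = +0.088712 = +8.8712%.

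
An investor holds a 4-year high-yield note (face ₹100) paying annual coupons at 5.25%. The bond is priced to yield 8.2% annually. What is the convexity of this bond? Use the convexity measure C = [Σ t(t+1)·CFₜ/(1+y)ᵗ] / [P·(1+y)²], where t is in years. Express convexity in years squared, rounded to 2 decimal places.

With y = 0.082:
  t   CF        PV=CF/(1+0.082)^t    t·PV        t(t+1)·PV
  1         5.25         4.8521         4.8521           9.7043
  2         5.25         4.4844         8.9688          26.9064
  3         5.25         4.1446        12.4337          49.7346
  4       105.25        76.7915       307.1659       1,535.8297
  Σ                     90.2726       333.4205       1,622.1750
P = 90.2726.
Convexity = Σ t(t+1)·PV / [P·(1+y)²] = 1,622.1750 / (90.2726 × 1.170724) = 15.34926.

15.35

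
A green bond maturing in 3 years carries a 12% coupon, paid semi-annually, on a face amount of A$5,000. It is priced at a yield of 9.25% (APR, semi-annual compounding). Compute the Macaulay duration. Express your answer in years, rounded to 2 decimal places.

Periodic yield y = 0.04625. Discount each cash flow and weight by its period:
  t   CF        PV=CF/(1+0.04625)^t    t·PV
  1       300.00       286.7384       286.7384
  2       300.00       274.0629       548.1259
  3       300.00       261.9479       785.8436
  4       300.00       250.3683     1,001.4733
  5       300.00       239.3007     1,196.5033
  6     5,300.00     4,040.7599    24,244.5593
  Σ                  5,353.1780    28,063.2437
Price P = Σ PV = 5,353.1780.
Macaulay duration = Σ(t·PV) / P = 28,063.2437 / 5,353.1780 = 5.24235 half-year periods.
In years: 5.24235 / 2 = 2.62118 years.

2.62 years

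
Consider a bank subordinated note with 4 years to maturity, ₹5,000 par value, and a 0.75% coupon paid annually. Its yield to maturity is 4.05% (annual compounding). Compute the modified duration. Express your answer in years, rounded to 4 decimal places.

3.7983 years

Periodic yield y = 0.0405. First find Macaulay duration:
  t   CF        PV=CF/(1+0.0405)^t    t·PV
  1        37.50        36.0404        36.0404
  2        37.50        34.6375        69.2751
  3        37.50        33.2893        99.8680
  4     5,037.50     4,297.8051    17,191.2206
  Σ                  4,401.7724    17,396.4040
P = 4,401.7724; Macaulay duration = 17,396.4040 / 4,401.7724 = 3.95214 years.
Modified duration = D_Mac / (1 + y) = 3.95214 / 1.0405 = 3.79830 years.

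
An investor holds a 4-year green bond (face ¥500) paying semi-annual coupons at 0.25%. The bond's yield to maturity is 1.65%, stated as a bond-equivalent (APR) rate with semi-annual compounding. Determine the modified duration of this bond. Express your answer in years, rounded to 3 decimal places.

3.949 years

Periodic yield y = 0.00825. First find Macaulay duration:
  t   CF        PV=CF/(1+0.00825)^t    t·PV
  1        0.625         0.6199         0.6199
  2        0.625         0.6148         1.2296
  3        0.625         0.6098         1.8293
  4        0.625         0.6048         2.4192
  5        0.625         0.5998         2.9992
  6        0.625         0.5949         3.5696
  7        0.625         0.5901         4.1305
  8      500.625       468.7774     3,750.2194
  Σ                    473.0115     3,767.0167
P = 473.0115; Macaulay duration = 3,767.0167 / 473.0115 = 7.96390 half-year periods = 3.98195 years.
Modified duration = D_Mac / (1 + y) = 3.98195 / 1.00825 = 3.94937 years.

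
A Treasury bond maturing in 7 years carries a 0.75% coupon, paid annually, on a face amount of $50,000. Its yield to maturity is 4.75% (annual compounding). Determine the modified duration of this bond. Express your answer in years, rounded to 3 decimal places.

6.509 years

Periodic yield y = 0.0475. First find Macaulay duration:
  t   CF        PV=CF/(1+0.0475)^t    t·PV
  1       375.00       357.9952       357.9952
  2       375.00       341.7616       683.5231
  3       375.00       326.2640       978.7920
  4       375.00       311.4692     1,245.8769
  5       375.00       297.3453     1,486.7266
  6       375.00       283.8619     1,703.1713
  7    50,375.00    36,402.9717   254,820.8017
  Σ                 38,321.6689   261,276.8868
P = 38,321.6689; Macaulay duration = 261,276.8868 / 38,321.6689 = 6.81799 years.
Modified duration = D_Mac / (1 + y) = 6.81799 / 1.0475 = 6.50882 years.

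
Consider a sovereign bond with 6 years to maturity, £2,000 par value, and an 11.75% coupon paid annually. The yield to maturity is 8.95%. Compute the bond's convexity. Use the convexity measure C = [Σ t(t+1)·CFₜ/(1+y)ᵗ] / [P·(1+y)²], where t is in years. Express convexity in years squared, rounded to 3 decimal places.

25.388

With y = 0.0895:
  t   CF        PV=CF/(1+0.0895)^t    t·PV        t(t+1)·PV
  1       235.00       215.6953       215.6953         431.3905
  2       235.00       197.9764       395.9528       1,187.8583
  3       235.00       181.7131       545.1392       2,180.5568
  4       235.00       166.7857       667.1430       3,335.7149
  5       235.00       153.0847       765.4233       4,592.5400
  6     2,235.00     1,336.3312     8,017.9874      56,125.9119
  Σ                  2,251.5864    10,607.3410      67,853.9724
P = 2,251.5864.
Convexity = Σ t(t+1)·PV / [P·(1+y)²] = 67,853.9724 / (2,251.5864 × 1.187010) = 25.38822.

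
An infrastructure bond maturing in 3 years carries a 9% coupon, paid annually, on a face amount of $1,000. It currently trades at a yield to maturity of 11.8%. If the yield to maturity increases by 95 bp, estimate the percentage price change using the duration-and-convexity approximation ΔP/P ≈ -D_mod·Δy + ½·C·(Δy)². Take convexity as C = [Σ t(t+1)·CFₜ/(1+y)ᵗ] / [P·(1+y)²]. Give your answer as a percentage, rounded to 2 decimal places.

-2.30%

With y = 0.118:
  t   CF        PV=CF/(1+0.118)^t    t·PV        t(t+1)·PV
  1        90.00        80.5009        80.5009         161.0018
  2        90.00        72.0044       144.0088         432.0263
  3     1,090.00       780.0116     2,340.0349       9,360.1398
  Σ                    932.5169     2,564.5446       9,953.1678
P = 932.5169; D_Mac = 2.75013 yrs; D_mod = 2.45987 yrs; C = 8.53927.
Duration effect: -2.45987 × (+0.0095) = -0.023369
Convexity effect: 0.5 × 8.53927 × (0.0095)² = +0.0003853
ΔP/P ≈ -0.023369 + 0.0003853 = -0.022983 = -2.2983%.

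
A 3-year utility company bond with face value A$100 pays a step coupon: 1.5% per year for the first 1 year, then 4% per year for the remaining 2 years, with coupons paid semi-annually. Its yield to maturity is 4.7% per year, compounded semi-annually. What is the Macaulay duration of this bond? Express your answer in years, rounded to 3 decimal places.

2.908 years

Periodic yield y = 0.0235. Discount each cash flow and weight by its period:
  t   CF        PV=CF/(1+0.0235)^t    t·PV
  1         0.75         0.7328         0.7328
  2         0.75         0.7160         1.4319
  3         2.00         1.8654         5.5961
  4         2.00         1.8225         7.2902
  5         2.00         1.7807         8.9035
  6       102.00        88.7305       532.3832
  Σ                     95.6479       556.3377
Price P = Σ PV = 95.6479.
Macaulay duration = Σ(t·PV) / P = 556.3377 / 95.6479 = 5.81652 half-year periods.
In years: 5.81652 / 2 = 2.90826 years.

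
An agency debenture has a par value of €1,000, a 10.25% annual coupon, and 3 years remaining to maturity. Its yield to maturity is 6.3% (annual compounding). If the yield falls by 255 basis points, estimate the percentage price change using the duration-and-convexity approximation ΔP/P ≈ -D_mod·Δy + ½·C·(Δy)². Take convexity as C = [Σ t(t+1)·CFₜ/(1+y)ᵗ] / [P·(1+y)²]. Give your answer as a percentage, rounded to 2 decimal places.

+6.89%

With y = 0.063:
  t   CF        PV=CF/(1+0.063)^t    t·PV        t(t+1)·PV
  1       102.50        96.4252        96.4252         192.8504
  2       102.50        90.7105       181.4209         544.2627
  3     1,102.50       917.8650     2,753.5950      11,014.3799
  Σ                  1,105.0007     3,031.4411      11,751.4930
P = 1,105.0007; D_Mac = 2.74338 yrs; D_mod = 2.58079 yrs; C = 9.41161.
Duration effect: -2.58079 × (-0.0255) = +0.065810
Convexity effect: 0.5 × 9.41161 × (-0.0255)² = +0.0030600
ΔP/P ≈ +0.065810 + 0.0030600 = +0.068870 = +6.8870%.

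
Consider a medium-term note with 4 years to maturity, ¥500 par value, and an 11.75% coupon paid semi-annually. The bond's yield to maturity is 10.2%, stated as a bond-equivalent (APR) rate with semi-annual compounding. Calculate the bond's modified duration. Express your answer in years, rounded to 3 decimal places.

Periodic yield y = 0.051. First find Macaulay duration:
  t   CF        PV=CF/(1+0.051)^t    t·PV
  1       29.375        27.9496        27.9496
  2       29.375        26.5933        53.1866
  3       29.375        25.3029        75.9086
  4       29.375        24.0750        96.3002
  5       29.375        22.9068       114.5340
  6       29.375        21.7952       130.7714
  7       29.375        20.7376       145.1633
  8      529.375       355.5836     2,844.6686
  Σ                    524.9440     3,488.4823
P = 524.9440; Macaulay duration = 3,488.4823 / 524.9440 = 6.64544 half-year periods = 3.32272 years.
Modified duration = D_Mac / (1 + y) = 3.32272 / 1.051 = 3.16148 years.

3.161 years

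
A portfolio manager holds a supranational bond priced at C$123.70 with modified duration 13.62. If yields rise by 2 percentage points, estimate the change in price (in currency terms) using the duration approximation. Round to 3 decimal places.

-C$33.696

Duration approximation: ΔP/P ≈ -D_mod · Δy = -13.62 × (+0.02) = -0.272400.
ΔP ≈ 123.70 × (-0.272400) = -33.69588.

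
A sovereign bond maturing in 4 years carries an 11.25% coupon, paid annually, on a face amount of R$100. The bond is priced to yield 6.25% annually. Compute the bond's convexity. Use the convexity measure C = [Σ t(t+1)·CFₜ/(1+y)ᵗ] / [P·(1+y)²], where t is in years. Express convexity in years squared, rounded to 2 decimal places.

14.65

With y = 0.0625:
  t   CF        PV=CF/(1+0.0625)^t    t·PV        t(t+1)·PV
  1        11.25        10.5882        10.5882          21.1765
  2        11.25         9.9654        19.9308          59.7924
  3        11.25         9.3792        28.1376         112.5504
  4       111.25        87.2940       349.1759       1,745.8795
  Σ                    117.2268       407.8325       1,939.3987
P = 117.2268.
Convexity = Σ t(t+1)·PV / [P·(1+y)²] = 1,939.3987 / (117.2268 × 1.128906) = 14.65488.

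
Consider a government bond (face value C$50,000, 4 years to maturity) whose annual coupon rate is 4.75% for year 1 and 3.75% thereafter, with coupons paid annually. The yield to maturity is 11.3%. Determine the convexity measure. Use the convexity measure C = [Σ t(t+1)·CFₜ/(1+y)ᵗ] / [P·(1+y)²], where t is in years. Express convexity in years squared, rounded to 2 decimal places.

With y = 0.113:
  t   CF        PV=CF/(1+0.113)^t    t·PV        t(t+1)·PV
  1     2,375.00     2,133.8724     2,133.8724       4,267.7448
  2     1,875.00     1,513.5994     3,027.1988       9,081.5963
  3     1,875.00     1,359.9276     4,079.7827      16,319.1309
  4    51,875.00    33,804.7285   135,218.9140     676,094.5702
  Σ                 38,812.1279   144,459.7679     705,763.0422
P = 38,812.1279.
Convexity = Σ t(t+1)·PV / [P·(1+y)²] = 705,763.0422 / (38,812.1279 × 1.238769) = 14.67916.

14.68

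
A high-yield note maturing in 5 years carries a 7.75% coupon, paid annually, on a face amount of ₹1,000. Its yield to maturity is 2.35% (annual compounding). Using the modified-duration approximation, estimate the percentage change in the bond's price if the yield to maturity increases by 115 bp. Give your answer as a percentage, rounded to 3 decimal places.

-4.954%

Periodic yield y = 0.0235. Modified duration first:
  t   CF        PV=CF/(1+0.0235)^t    t·PV
  1        77.50        75.7206        75.7206
  2        77.50        73.9820       147.9640
  3        77.50        72.2833       216.8500
  4        77.50        70.6237       282.4947
  5     1,077.50       959.3521     4,796.7606
  Σ                  1,251.9617     5,519.7899
P = 1,251.9617; D_Mac = 4.40891 yrs; D_mod = 4.40891/(1+0.0235) = 4.30768 yrs.
ΔP/P ≈ -D_mod · Δy = -4.30768 × (+0.0115) = -0.049538 = -4.9538%.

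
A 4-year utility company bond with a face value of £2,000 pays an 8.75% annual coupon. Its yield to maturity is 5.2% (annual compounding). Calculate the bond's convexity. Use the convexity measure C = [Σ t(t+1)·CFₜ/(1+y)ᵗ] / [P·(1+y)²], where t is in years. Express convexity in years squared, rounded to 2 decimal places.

With y = 0.052:
  t   CF        PV=CF/(1+0.052)^t    t·PV        t(t+1)·PV
  1       175.00       166.3498       166.3498         332.6996
  2       175.00       158.1272       316.2544         948.7632
  3       175.00       150.3110       450.9331       1,803.7323
  4     2,175.00     1,775.8092     7,103.2368      35,516.1840
  Σ                  2,250.5972     8,036.7741      38,601.3791
P = 2,250.5972.
Convexity = Σ t(t+1)·PV / [P·(1+y)²] = 38,601.3791 / (2,250.5972 × 1.106704) = 15.49793.

15.50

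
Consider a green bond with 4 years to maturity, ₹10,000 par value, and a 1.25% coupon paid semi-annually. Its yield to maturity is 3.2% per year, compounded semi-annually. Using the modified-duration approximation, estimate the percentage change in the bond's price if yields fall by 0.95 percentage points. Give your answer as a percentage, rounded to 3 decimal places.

+3.656%

Periodic yield y = 0.016. Modified duration first:
  t   CF        PV=CF/(1+0.016)^t    t·PV
  1        62.50        61.5157        61.5157
  2        62.50        60.5470       121.0940
  3        62.50        59.5935       178.7805
  4        62.50        58.6550       234.6201
  5        62.50        57.7313       288.6566
  6        62.50        56.8222       340.9330
  7        62.50        55.9273       391.4913
  8    10,062.50     8,862.4996    70,899.9970
  Σ                  9,273.2917    72,517.0882
P = 9,273.2917; D_Mac = 7.81999 half-year periods = 3.91000 yrs; D_mod = 3.91000/(1+0.016) = 3.84842 yrs.
ΔP/P ≈ -D_mod · Δy = -3.84842 × (-0.0095) = +0.036560 = +3.6560%.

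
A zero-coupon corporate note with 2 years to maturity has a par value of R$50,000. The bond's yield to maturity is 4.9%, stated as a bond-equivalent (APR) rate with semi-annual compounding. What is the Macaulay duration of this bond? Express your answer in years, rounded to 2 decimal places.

A zero-coupon bond has a single cash flow at maturity, so its Macaulay duration equals its maturity: 2 years.
(Equivalently: 4 semi-annual periods ÷ 2 = 2 years.)

2.00 years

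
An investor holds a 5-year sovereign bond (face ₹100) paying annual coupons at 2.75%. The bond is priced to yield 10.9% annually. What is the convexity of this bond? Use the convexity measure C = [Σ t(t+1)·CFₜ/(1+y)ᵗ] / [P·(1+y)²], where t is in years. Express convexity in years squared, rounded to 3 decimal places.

22.324

With y = 0.109:
  t   CF        PV=CF/(1+0.109)^t    t·PV        t(t+1)·PV
  1         2.75         2.4797         2.4797           4.9594
  2         2.75         2.2360         4.4720          13.4159
  3         2.75         2.0162         6.0487          24.1946
  4         2.75         1.8181         7.2722          36.3611
  5       102.75        61.2525       306.2627       1,837.5762
  Σ                     69.8025       326.5353       1,916.5072
P = 69.8025.
Convexity = Σ t(t+1)·PV / [P·(1+y)²] = 1,916.5072 / (69.8025 × 1.229881) = 22.32422.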